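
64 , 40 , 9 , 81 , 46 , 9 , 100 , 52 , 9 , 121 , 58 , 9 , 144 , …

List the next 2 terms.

64, 9

Split by position mod 3: positions 1, 4, 7, … form one track, and each other residue class forms its own.
Stream A: 64, 81, 100, 121, 144. The squares 8², 9², 10², ….
Stream B: 40, 46, 52, 58. Linear: a_n = 34 + 6·n.
Stream C: 9, 9, 9, 9. Always 9.
The 14th slot belongs to stream B; its 5th term is 64.
Position 15 → stream C, term 5 = 9.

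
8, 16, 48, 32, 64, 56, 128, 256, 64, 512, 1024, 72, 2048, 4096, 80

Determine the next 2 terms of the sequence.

8192, 16384

The slot pattern repeats as AAB (period 3), so there are 2 interleaved tracks.
Stream A: 8, 16, 32, 64, 128, 256, 512, 1024, 2048, 4096 — powers 2^3, 2^4, 2^5, ….
Stream B: 48, 56, 64, 72, 80 — arithmetic with common difference +8.
The 16th slot belongs to stream A; its 11th term is 8192.
Position 17 falls in stream A as its term 12, giving 16384.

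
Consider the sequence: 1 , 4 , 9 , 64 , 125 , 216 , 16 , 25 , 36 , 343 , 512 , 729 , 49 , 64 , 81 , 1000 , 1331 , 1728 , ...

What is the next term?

100

Reading positions in blocks of 6 reveals the pattern AAABBB — 2 tracks woven together.
Subsequence A: 1, 4, 9, 16, 25, 36, 49, 64, 81. The squares 1², 2², 3², ….
Subsequence B: 64, 125, 216, 343, 512, 729, 1000, 1331, 1728. Perfect cubes starting at 4³.
Term 19 comes from subsequence A (its 10th entry): 100.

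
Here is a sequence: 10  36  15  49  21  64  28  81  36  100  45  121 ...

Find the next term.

55

Positions 1, 3, 5, … form one subsequence and positions 2, 4, 6, … form another.
Track A: 10, 15, 21, 28, 36, 45 — triangular numbers starting at T_4.
Track B: 36, 49, 64, 81, 100, 121 — the squares 6², 7², 8², ….
Position 13 → track A, term 7 = 55.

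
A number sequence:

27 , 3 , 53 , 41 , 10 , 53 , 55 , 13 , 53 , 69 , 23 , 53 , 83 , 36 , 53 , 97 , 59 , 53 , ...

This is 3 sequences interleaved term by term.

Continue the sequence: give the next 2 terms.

111, 95

Split by position mod 3: positions 1, 4, 7, … form one track, and each other residue class forms its own.
Subsequence A = 27, 41, 55, 69, 83, 97: adding 14 each time.
Subsequence B = 3, 10, 13, 23, 36, 59: Fibonacci-style (each term is the sum of the two before it).
Subsequence C = 53, 53, 53, 53, 53, 53: constant 53.
Position 19 falls in subsequence A as its term 7, giving 111.
Position 20 → subsequence B, term 7 = 95.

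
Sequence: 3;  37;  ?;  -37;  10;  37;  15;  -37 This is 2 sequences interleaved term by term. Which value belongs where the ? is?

Positions 1, 3, 5, … form one subsequence and positions 2, 4, 6, … form another.
Subsequence A: 3, ?, 10, 15. Triangular numbers n(n+1)/2 for n = 2, 3, ….
Subsequence B: 37, -37, 37, -37. The oscillation 37·(−1)^(n+1).
Subsequence A's pattern makes the blank 6.

6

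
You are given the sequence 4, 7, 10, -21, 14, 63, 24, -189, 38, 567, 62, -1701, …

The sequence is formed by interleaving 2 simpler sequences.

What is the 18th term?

Positions 1, 3, 5, … form one subsequence and positions 2, 4, 6, … form another.
Subsequence A = 4, 10, 14, 24, 38, 62: each term equals the sum of the previous two.
Subsequence B = 7, -21, 63, -189, 567, -1701: geometric, ×-3 each step.
Position 18 → subsequence B, term 9 = 45927.

45927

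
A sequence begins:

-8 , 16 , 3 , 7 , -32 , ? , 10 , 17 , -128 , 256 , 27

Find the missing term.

Positions follow the repeating pattern AABB; grouping by letter gives 2 tracks.
Subsequence A = -8, 16, -32, ?, -128, 256: multiplying by -2 each time.
Subsequence B = 3, 7, 10, 17, 27: a Fibonacci-like recurrence a_n = a_{n-1} + a_{n-2}.
So the missing entry in subsequence A is 64.

64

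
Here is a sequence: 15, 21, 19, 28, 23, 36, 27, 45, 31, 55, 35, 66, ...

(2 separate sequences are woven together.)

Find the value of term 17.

The terms cycle through 2 interleaved subsequences.
Subsequence A: 15, 19, 23, 27, 31, 35 — arithmetic, step +4.
Subsequence B: 21, 28, 36, 45, 55, 66 — the triangular numbers T_6, T_7, ….
Term 17 comes from subsequence A (its 9th entry): 47.

47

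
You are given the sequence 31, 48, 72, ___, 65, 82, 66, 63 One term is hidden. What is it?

69

The slot pattern repeats as AABB (period 4), so there are 2 interleaved tracks.
Stream A: 31, 48, 65, 82. Arithmetic with common difference +17.
Stream B: 72, ?, 66, 63. Subtracting 3 each time.
Stream B's pattern makes the blank 69.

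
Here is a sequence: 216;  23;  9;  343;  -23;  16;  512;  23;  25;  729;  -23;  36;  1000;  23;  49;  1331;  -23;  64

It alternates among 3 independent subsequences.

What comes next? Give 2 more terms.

Taking every 3rd term gives 3 separate tracks.
Subsequence A: 216, 343, 512, 729, 1000, 1331 — perfect cubes starting at 6³.
Subsequence B: 23, -23, 23, -23, 23, -23 — oscillating between 23 and -23.
Subsequence C: 9, 16, 25, 36, 49, 64 — the squares 3², 4², 5², ….
Term 19 comes from subsequence A (its 7th entry): 1728.
Position 20 → subsequence B, term 7 = 23.

1728, 23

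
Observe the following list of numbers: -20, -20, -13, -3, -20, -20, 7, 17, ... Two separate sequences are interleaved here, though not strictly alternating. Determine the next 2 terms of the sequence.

-20, -20

The slot pattern repeats as AABB (period 4), so there are 2 interleaved tracks.
Subsequence A: -20, -20, -20, -20 — constant -20.
Subsequence B: -13, -3, 7, 17 — linear: a_n = -23 + 10·n.
Term 9 comes from subsequence A (its 5th entry): -20.
Term 10 comes from subsequence A (its 6th entry): -20.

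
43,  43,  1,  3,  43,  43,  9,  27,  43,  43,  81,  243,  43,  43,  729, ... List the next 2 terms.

2187, 43

Positions follow the repeating pattern AABB; grouping by letter gives 2 tracks.
Stream A: 43, 43, 43, 43, 43, 43, 43, 43 — the constant sequence 43.
Stream B: 1, 3, 9, 27, 81, 243, 729 — powers 3^0, 3^1, 3^2, ….
Position 16 → stream B, term 8 = 2187.
Position 17 → stream A, term 9 = 43.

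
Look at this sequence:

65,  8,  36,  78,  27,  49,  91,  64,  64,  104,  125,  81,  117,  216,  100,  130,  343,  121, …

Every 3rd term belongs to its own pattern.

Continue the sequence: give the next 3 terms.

143, 512, 144

Split by position mod 3 into 3 tracks.
Track A is 65, 78, 91, 104, 117, 130, which is adding 13 each time.
Track B is 8, 27, 64, 125, 216, 343, which is the cubes 2³, 3³, 4³, ….
Track C is 36, 49, 64, 81, 100, 121, which is consecutive squares n² from n = 6.
Position 19 falls in track A as its term 7, giving 143.
Position 20 → track B, term 7 = 512.
Position 21 → track C, term 7 = 144.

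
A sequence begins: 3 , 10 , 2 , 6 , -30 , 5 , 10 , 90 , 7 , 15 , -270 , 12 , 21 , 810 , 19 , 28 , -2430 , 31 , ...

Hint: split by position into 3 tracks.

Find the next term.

The terms cycle through 3 interleaved subsequences.
Track A: 3, 6, 10, 15, 21, 28. The triangular numbers T_2, T_3, ….
Track B: 10, -30, 90, -270, 810, -2430. Geometric with ratio -3.
Track C: 2, 5, 7, 12, 19, 31. Each term equals the sum of the previous two.
Position 19 → track A, term 7 = 36.

36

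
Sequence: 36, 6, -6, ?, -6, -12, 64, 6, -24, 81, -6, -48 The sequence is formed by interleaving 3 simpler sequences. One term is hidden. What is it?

Split by position mod 3 into 3 tracks.
Track A: 36, ?, 64, 81 — consecutive squares n² from n = 6.
Track B: 6, -6, 6, -6 — oscillating between 6 and -6.
Track C: -6, -12, -24, -48 — geometric, ×2 each step.
So the missing entry in track A is 49.

49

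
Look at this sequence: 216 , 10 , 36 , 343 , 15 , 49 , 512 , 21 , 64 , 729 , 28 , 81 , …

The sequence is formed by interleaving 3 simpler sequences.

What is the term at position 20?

55

The terms cycle through 3 interleaved subsequences.
Subsequence A: 216, 343, 512, 729 — consecutive cubes n³ from n = 6.
Subsequence B: 10, 15, 21, 28 — the triangular numbers T_4, T_5, ….
Subsequence C: 36, 49, 64, 81 — consecutive squares n² from n = 6.
Position 20 → subsequence B, term 7 = 55.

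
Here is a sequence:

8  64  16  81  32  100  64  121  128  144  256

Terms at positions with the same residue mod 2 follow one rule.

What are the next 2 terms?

Positions 1, 3, 5, … form one subsequence and positions 2, 4, 6, … form another.
Track A is 8, 16, 32, 64, 128, 256, which is a geometric progression (common ratio 2).
Track B is 64, 81, 100, 121, 144, which is perfect squares starting at 8².
The 12th slot belongs to track B; its 6th term is 169.
Term 13 comes from track A (its 7th entry): 512.

169, 512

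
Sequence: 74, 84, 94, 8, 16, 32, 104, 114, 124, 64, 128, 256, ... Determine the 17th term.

The slot pattern repeats as AAABBB (period 6), so there are 2 interleaved tracks.
Track A: 74, 84, 94, 104, 114, 124 (arithmetic, step +10).
Track B: 8, 16, 32, 64, 128, 256 (successive powers of 2).
Term 17 comes from track B (its 8th entry): 1024.

1024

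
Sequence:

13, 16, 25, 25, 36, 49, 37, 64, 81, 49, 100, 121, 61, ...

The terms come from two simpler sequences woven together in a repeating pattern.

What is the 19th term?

85

Reading positions in blocks of 3 reveals the pattern ABB — 2 tracks woven together.
Subsequence A: 13, 25, 37, 49, 61 (linear: a_n = 1 + 12·n).
Subsequence B: 16, 25, 36, 49, 64, 81, 100, 121 (perfect squares starting at 4²).
Position 19 falls in subsequence A as its term 7, giving 85.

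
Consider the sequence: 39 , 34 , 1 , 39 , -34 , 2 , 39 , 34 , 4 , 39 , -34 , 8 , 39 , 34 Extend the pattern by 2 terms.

Split by position mod 3: positions 1, 4, 7, … form one track, and each other residue class forms its own.
Track A: 39, 39, 39, 39, 39 — always 39.
Track B: 34, -34, 34, -34, 34 — alternating ±34.
Track C: 1, 2, 4, 8 — powers 2^0, 2^1, 2^2, ….
The 15th slot belongs to track C; its 5th term is 16.
The 16th slot belongs to track A; its 6th term is 39.

16, 39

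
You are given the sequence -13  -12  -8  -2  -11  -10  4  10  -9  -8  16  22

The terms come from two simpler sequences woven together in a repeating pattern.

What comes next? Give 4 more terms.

Reading positions in blocks of 4 reveals the pattern AABB — 2 tracks woven together.
Track A = -13, -12, -11, -10, -9, -8: linear: a_n = -14 + n.
Track B = -8, -2, 4, 10, 16, 22: arithmetic with common difference +6.
The 13th slot belongs to track A; its 7th term is -7.
The 14th slot belongs to track A; its 8th term is -6.
Term 15 comes from track B (its 7th entry): 28.
Position 16 → track B, term 8 = 34.

-7, -6, 28, 34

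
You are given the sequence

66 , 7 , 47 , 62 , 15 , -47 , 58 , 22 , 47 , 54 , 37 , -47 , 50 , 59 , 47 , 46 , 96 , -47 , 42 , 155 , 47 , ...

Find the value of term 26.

The terms cycle through 3 interleaved subsequences.
Track A is 66, 62, 58, 54, 50, 46, 42, which is linear: a_n = 70 − 4·n.
Track B is 7, 15, 22, 37, 59, 96, 155, which is Fibonacci-style (each term is the sum of the two before it).
Track C is 47, -47, 47, -47, 47, -47, 47, which is oscillating between 47 and -47.
The 26th slot belongs to track B; its 9th term is 406.

406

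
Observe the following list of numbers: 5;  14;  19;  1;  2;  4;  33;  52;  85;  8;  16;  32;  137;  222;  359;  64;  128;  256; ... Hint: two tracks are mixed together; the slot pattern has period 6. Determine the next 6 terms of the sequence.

Reading positions in blocks of 6 reveals the pattern AAABBB — 2 tracks woven together.
Track A: 5, 14, 19, 33, 52, 85, 137, 222, 359 — each term equals the sum of the previous two.
Track B: 1, 2, 4, 8, 16, 32, 64, 128, 256 — successive powers of 2.
The 19th slot belongs to track A; its 10th term is 581.
Position 20 → track A, term 11 = 940.
Term 21 comes from track A (its 12th entry): 1521.
Term 22 comes from track B (its 10th entry): 512.
The 23rd slot belongs to track B; its 11th term is 1024.
Term 24 comes from track B (its 12th entry): 2048.

581, 940, 1521, 512, 1024, 2048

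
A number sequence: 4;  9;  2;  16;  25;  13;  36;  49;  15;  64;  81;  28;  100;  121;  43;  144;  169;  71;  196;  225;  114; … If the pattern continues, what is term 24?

Positions follow the repeating pattern AAB; grouping by letter gives 2 tracks.
Track A: 4, 9, 16, 25, 36, 49, 64, 81, 100, 121, 144, 169, 196, 225. Perfect squares starting at 2².
Track B: 2, 13, 15, 28, 43, 71, 114. A Fibonacci-like recurrence a_n = a_{n-1} + a_{n-2}.
Term 24 comes from track B (its 8th entry): 185.

185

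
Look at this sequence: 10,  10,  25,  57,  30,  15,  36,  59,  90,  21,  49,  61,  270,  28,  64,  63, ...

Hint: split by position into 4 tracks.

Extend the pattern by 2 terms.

810, 36

Split by position mod 4 into 4 tracks.
Track A is 10, 30, 90, 270, which is geometric, ×3 each step.
Track B is 10, 15, 21, 28, which is triangular numbers n(n+1)/2 for n = 4, 5, ….
Track C is 25, 36, 49, 64, which is the squares 5², 6², 7², ….
Track D is 57, 59, 61, 63, which is linear: a_n = 55 + 2·n.
Term 17 comes from track A (its 5th entry): 810.
Position 18 → track B, term 5 = 36.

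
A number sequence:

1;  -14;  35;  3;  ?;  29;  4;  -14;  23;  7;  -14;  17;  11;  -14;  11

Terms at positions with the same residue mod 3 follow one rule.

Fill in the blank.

-14

Read the sequence 3 terms at a time; column i is its own pattern.
Track A: 1, 3, 4, 7, 11 (Fibonacci-style (each term is the sum of the two before it)).
Track B: -14, ?, -14, -14, -14 (always -14).
Track C: 35, 29, 23, 17, 11 (subtracting 6 each time).
The gap is track B's term 2; the rule gives -14.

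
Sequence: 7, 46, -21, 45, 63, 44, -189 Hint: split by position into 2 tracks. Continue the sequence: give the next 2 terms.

43, 567

Odd-indexed and even-indexed terms follow separate rules.
Track A: 7, -21, 63, -189 (geometric with ratio -3).
Track B: 46, 45, 44 (linear: a_n = 47 − n).
Term 8 comes from track B (its 4th entry): 43.
Position 9 → track A, term 5 = 567.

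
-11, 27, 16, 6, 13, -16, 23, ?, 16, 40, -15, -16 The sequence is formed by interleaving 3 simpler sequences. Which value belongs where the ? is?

-1

Split by position mod 3 into 3 tracks.
Track A: -11, 6, 23, 40 (linear: a_n = -28 + 17·n).
Track B: 27, 13, ?, -15 (arithmetic with common difference −14).
Track C: 16, -16, 16, -16 (oscillating between 16 and -16).
So the missing entry in track B is -1.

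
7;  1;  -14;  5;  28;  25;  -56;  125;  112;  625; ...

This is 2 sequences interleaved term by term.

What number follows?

Taking every 2nd term gives 2 separate tracks.
Subsequence A: 7, -14, 28, -56, 112 (a geometric progression (common ratio -2)).
Subsequence B: 1, 5, 25, 125, 625 (powers 5^0, 5^1, 5^2, …).
Term 11 comes from subsequence A (its 6th entry): -224.

-224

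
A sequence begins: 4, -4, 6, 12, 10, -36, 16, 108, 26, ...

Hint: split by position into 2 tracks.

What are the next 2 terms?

-324, 42

Split by position mod 2 into 2 tracks.
Subsequence A: 4, 6, 10, 16, 26 — each term equals the sum of the previous two.
Subsequence B: -4, 12, -36, 108 — multiplying by -3 each time.
Position 10 → subsequence B, term 5 = -324.
The 11th slot belongs to subsequence A; its 6th term is 42.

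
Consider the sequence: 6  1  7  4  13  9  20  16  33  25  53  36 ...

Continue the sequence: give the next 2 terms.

86, 49

Odd-indexed and even-indexed terms follow separate rules.
Track A is 6, 7, 13, 20, 33, 53, which is Fibonacci-style (each term is the sum of the two before it).
Track B is 1, 4, 9, 16, 25, 36, which is consecutive squares n² from n = 1.
The 13th slot belongs to track A; its 7th term is 86.
Position 14 falls in track B as its term 7, giving 49.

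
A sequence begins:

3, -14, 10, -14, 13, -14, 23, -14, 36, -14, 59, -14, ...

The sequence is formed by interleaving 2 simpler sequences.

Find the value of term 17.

Split by position mod 2 into 2 tracks.
Track A: 3, 10, 13, 23, 36, 59 (a Fibonacci-like recurrence a_n = a_{n-1} + a_{n-2}).
Track B: -14, -14, -14, -14, -14, -14 (always -14).
The 17th slot belongs to track A; its 9th term is 249.

249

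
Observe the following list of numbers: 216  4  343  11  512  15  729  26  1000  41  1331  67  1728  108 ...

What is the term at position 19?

3375

Split by position mod 2 into 2 tracks.
Subsequence A: 216, 343, 512, 729, 1000, 1331, 1728. The cubes 6³, 7³, 8³, ….
Subsequence B: 4, 11, 15, 26, 41, 67, 108. Fibonacci-style (each term is the sum of the two before it).
Term 19 comes from subsequence A (its 10th entry): 3375.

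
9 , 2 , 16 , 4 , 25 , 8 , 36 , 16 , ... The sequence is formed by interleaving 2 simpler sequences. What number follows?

Split by position mod 2 into 2 tracks.
Track A: 9, 16, 25, 36 — the squares 3², 4², 5², ….
Track B: 2, 4, 8, 16 — powers of 2.
Term 9 comes from track A (its 5th entry): 49.

49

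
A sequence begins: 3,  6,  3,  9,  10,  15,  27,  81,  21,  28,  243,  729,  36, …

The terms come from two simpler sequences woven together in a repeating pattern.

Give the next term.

45

The slot pattern repeats as AABB (period 4), so there are 2 interleaved tracks.
Track A: 3, 6, 10, 15, 21, 28, 36 (triangular numbers starting at T_2).
Track B: 3, 9, 27, 81, 243, 729 (geometric, ×3 each step).
Position 14 → track A, term 8 = 45.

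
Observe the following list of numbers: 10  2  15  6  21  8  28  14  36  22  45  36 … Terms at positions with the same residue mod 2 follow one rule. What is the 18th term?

152

Taking every 2nd term gives 2 separate tracks.
Track A = 10, 15, 21, 28, 36, 45: triangular numbers n(n+1)/2 for n = 4, 5, ….
Track B = 2, 6, 8, 14, 22, 36: Fibonacci-style (each term is the sum of the two before it).
Position 18 falls in track B as its term 9, giving 152.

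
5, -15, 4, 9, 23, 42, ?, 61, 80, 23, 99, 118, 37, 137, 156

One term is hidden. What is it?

The slot pattern repeats as ABB (period 3), so there are 2 interleaved tracks.
Stream A: 5, 9, ?, 23, 37 — Fibonacci-style (each term is the sum of the two before it).
Stream B: -15, 4, 23, 42, 61, 80, 99, 118, 137, 156 — arithmetic with common difference +19.
Stream A's pattern makes the blank 14.

14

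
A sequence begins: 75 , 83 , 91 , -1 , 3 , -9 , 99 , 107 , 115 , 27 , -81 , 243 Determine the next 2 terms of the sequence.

The slot pattern repeats as AAABBB (period 6), so there are 2 interleaved tracks.
Subsequence A: 75, 83, 91, 99, 107, 115. Arithmetic, step +8.
Subsequence B: -1, 3, -9, 27, -81, 243. A geometric progression (common ratio -3).
Term 13 comes from subsequence A (its 7th entry): 123.
Position 14 falls in subsequence A as its term 8, giving 131.

123, 131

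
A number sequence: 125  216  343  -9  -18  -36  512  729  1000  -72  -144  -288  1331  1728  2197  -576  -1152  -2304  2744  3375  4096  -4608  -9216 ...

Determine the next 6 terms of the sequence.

Reading positions in blocks of 6 reveals the pattern AAABBB — 2 tracks woven together.
Track A: 125, 216, 343, 512, 729, 1000, 1331, 1728, 2197, 2744, 3375, 4096. Consecutive cubes n³ from n = 5.
Track B: -9, -18, -36, -72, -144, -288, -576, -1152, -2304, -4608, -9216. Geometric with ratio 2.
Position 24 falls in track B as its term 12, giving -18432.
The 25th slot belongs to track A; its 13th term is 4913.
The 26th slot belongs to track A; its 14th term is 5832.
Position 27 falls in track A as its term 15, giving 6859.
Term 28 comes from track B (its 13th entry): -36864.
The 29th slot belongs to track B; its 14th term is -73728.

-18432, 4913, 5832, 6859, -36864, -73728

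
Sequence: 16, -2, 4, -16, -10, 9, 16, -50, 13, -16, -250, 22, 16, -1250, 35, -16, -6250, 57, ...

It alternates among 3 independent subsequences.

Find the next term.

Taking every 3rd term gives 3 separate tracks.
Track A: 16, -16, 16, -16, 16, -16. Alternating ±16.
Track B: -2, -10, -50, -250, -1250, -6250. Geometric with ratio 5.
Track C: 4, 9, 13, 22, 35, 57. A Fibonacci-like recurrence a_n = a_{n-1} + a_{n-2}.
Position 19 → track A, term 7 = 16.

16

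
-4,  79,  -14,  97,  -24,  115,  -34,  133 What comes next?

-44

Taking every 2nd term gives 2 separate tracks.
Stream A: -4, -14, -24, -34. Arithmetic, step −10.
Stream B: 79, 97, 115, 133. Linear: a_n = 61 + 18·n.
Position 9 falls in stream A as its term 5, giving -44.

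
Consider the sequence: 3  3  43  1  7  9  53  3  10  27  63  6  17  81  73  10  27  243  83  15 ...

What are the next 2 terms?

44, 729

Split by position mod 4: positions 1, 5, 9, … form one track, and each other residue class forms its own.
Track A is 3, 7, 10, 17, 27, which is each term equals the sum of the previous two.
Track B is 3, 9, 27, 81, 243, which is geometric, ×3 each step.
Track C is 43, 53, 63, 73, 83, which is linear: a_n = 33 + 10·n.
Track D is 1, 3, 6, 10, 15, which is triangular numbers starting at T_1.
Term 21 comes from track A (its 6th entry): 44.
Term 22 comes from track B (its 6th entry): 729.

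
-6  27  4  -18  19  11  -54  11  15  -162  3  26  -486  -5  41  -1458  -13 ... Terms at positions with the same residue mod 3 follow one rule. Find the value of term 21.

Split by position mod 3: positions 1, 4, 7, … form one track, and each other residue class forms its own.
Subsequence A: -6, -18, -54, -162, -486, -1458 — geometric, ×3 each step.
Subsequence B: 27, 19, 11, 3, -5, -13 — arithmetic with common difference −8.
Subsequence C: 4, 11, 15, 26, 41 — Fibonacci-style (each term is the sum of the two before it).
Term 21 comes from subsequence C (its 7th entry): 108.

108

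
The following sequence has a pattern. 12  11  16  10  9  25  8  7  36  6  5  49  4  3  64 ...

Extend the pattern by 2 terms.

2, 1

The slot pattern repeats as AAB (period 3), so there are 2 interleaved tracks.
Stream A = 12, 11, 10, 9, 8, 7, 6, 5, 4, 3: linear: a_n = 13 − n.
Stream B = 16, 25, 36, 49, 64: the squares 4², 5², 6², ….
The 16th slot belongs to stream A; its 11th term is 2.
The 17th slot belongs to stream A; its 12th term is 1.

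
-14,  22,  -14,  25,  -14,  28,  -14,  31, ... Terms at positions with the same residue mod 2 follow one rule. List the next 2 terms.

-14, 34

Odd-indexed and even-indexed terms follow separate rules.
Track A: -14, -14, -14, -14 (the constant sequence -14).
Track B: 22, 25, 28, 31 (adding 3 each time).
Position 9 falls in track A as its term 5, giving -14.
Position 10 → track B, term 5 = 34.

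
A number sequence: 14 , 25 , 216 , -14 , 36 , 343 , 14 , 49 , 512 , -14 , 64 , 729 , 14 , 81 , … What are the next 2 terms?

1000, -14

Split by position mod 3: positions 1, 4, 7, … form one track, and each other residue class forms its own.
Stream A: 14, -14, 14, -14, 14 — alternating ±14.
Stream B: 25, 36, 49, 64, 81 — perfect squares starting at 5².
Stream C: 216, 343, 512, 729 — consecutive cubes n³ from n = 6.
Position 15 → stream C, term 5 = 1000.
The 16th slot belongs to stream A; its 6th term is -14.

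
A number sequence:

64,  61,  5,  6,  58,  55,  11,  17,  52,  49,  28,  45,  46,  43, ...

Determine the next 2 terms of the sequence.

73, 118

Reading positions in blocks of 4 reveals the pattern AABB — 2 tracks woven together.
Subsequence A: 64, 61, 58, 55, 52, 49, 46, 43 — arithmetic, step −3.
Subsequence B: 5, 6, 11, 17, 28, 45 — a Fibonacci-like recurrence a_n = a_{n-1} + a_{n-2}.
Position 15 falls in subsequence B as its term 7, giving 73.
Term 16 comes from subsequence B (its 8th entry): 118.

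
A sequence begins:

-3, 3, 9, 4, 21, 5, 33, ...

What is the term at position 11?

57

Odd-indexed and even-indexed terms follow separate rules.
Track A: -3, 9, 21, 33 — linear: a_n = -15 + 12·n.
Track B: 3, 4, 5 — arithmetic with common difference +1.
Position 11 falls in track A as its term 6, giving 57.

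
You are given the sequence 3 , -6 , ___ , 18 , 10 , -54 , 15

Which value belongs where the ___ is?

Split by position mod 2 into 2 tracks.
Stream A = 3, ?, 10, 15: triangular numbers starting at T_2.
Stream B = -6, 18, -54: geometric with ratio -3.
Stream A's pattern makes the blank 6.

6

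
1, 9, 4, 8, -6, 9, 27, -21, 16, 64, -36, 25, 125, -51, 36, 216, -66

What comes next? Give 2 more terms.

49, 343

Split by position mod 3: positions 1, 4, 7, … form one track, and each other residue class forms its own.
Subsequence A is 1, 8, 27, 64, 125, 216, which is consecutive cubes n³ from n = 1.
Subsequence B is 9, -6, -21, -36, -51, -66, which is arithmetic, step −15.
Subsequence C is 4, 9, 16, 25, 36, which is perfect squares starting at 2².
The 18th slot belongs to subsequence C; its 6th term is 49.
Term 19 comes from subsequence A (its 7th entry): 343.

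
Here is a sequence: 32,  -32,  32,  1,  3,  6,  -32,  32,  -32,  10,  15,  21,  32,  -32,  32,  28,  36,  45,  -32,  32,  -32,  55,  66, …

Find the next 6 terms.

Reading positions in blocks of 6 reveals the pattern AAABBB — 2 tracks woven together.
Subsequence A is 32, -32, 32, -32, 32, -32, 32, -32, 32, -32, 32, -32, which is alternating ±32.
Subsequence B is 1, 3, 6, 10, 15, 21, 28, 36, 45, 55, 66, which is the triangular numbers T_1, T_2, ….
Position 24 → subsequence B, term 12 = 78.
Term 25 comes from subsequence A (its 13th entry): 32.
Term 26 comes from subsequence A (its 14th entry): -32.
Position 27 falls in subsequence A as its term 15, giving 32.
Position 28 falls in subsequence B as its term 13, giving 91.
Position 29 falls in subsequence B as its term 14, giving 105.

78, 32, -32, 32, 91, 105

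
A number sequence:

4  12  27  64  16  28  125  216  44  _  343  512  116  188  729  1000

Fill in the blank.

Positions follow the repeating pattern AABB; grouping by letter gives 2 tracks.
Track A: 4, 12, 16, 28, 44, ?, 116, 188 — each term equals the sum of the previous two.
Track B: 27, 64, 125, 216, 343, 512, 729, 1000 — consecutive cubes n³ from n = 3.
Track A's pattern makes the blank 72.

72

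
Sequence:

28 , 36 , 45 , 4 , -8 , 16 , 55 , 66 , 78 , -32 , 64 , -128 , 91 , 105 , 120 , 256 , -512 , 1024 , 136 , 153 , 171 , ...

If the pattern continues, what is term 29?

-32768

Reading positions in blocks of 6 reveals the pattern AAABBB — 2 tracks woven together.
Track A is 28, 36, 45, 55, 66, 78, 91, 105, 120, 136, 153, 171, which is triangular numbers n(n+1)/2 for n = 7, 8, ….
Track B is 4, -8, 16, -32, 64, -128, 256, -512, 1024, which is geometric with ratio -2.
Position 29 falls in track B as its term 14, giving -32768.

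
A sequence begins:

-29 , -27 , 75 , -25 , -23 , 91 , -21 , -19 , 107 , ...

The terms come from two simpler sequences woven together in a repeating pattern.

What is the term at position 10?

Positions follow the repeating pattern AAB; grouping by letter gives 2 tracks.
Track A = -29, -27, -25, -23, -21, -19: adding 2 each time.
Track B = 75, 91, 107: arithmetic with common difference +16.
Term 10 comes from track A (its 7th entry): -17.

-17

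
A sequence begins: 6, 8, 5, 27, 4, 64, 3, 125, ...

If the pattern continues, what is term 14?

Positions 1, 3, 5, … form one subsequence and positions 2, 4, 6, … form another.
Stream A: 6, 5, 4, 3. Subtracting 1 each time.
Stream B: 8, 27, 64, 125. Consecutive cubes n³ from n = 2.
Term 14 comes from stream B (its 7th entry): 512.

512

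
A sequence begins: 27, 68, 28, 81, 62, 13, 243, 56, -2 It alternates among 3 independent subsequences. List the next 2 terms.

Split by position mod 3: positions 1, 4, 7, … form one track, and each other residue class forms its own.
Subsequence A: 27, 81, 243 (powers of 3).
Subsequence B: 68, 62, 56 (arithmetic, step −6).
Subsequence C: 28, 13, -2 (linear: a_n = 43 − 15·n).
Term 10 comes from subsequence A (its 4th entry): 729.
The 11th slot belongs to subsequence B; its 4th term is 50.

729, 50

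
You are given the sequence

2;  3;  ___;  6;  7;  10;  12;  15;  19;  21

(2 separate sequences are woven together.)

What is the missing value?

Positions 1, 3, 5, … form one subsequence and positions 2, 4, 6, … form another.
Track A is 2, ?, 7, 12, 19, which is a Fibonacci-like recurrence a_n = a_{n-1} + a_{n-2}.
Track B is 3, 6, 10, 15, 21, which is the triangular numbers T_2, T_3, ….
Track A's pattern makes the blank 5.

5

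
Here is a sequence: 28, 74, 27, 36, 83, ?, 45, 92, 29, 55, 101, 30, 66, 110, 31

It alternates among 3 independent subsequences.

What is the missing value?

28

The terms cycle through 3 interleaved subsequences.
Subsequence A = 28, 36, 45, 55, 66: triangular numbers starting at T_7.
Subsequence B = 74, 83, 92, 101, 110: arithmetic with common difference +9.
Subsequence C = 27, ?, 29, 30, 31: adding 1 each time.
The gap is subsequence C's term 2; the rule gives 28.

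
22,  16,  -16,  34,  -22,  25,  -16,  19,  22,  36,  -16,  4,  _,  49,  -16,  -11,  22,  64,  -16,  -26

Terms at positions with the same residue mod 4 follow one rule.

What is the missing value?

Split by position mod 4 into 4 tracks.
Subsequence A is 22, -22, 22, ?, 22, which is oscillating between 22 and -22.
Subsequence B is 16, 25, 36, 49, 64, which is the squares 4², 5², 6², ….
Subsequence C is -16, -16, -16, -16, -16, which is always -16.
Subsequence D is 34, 19, 4, -11, -26, which is subtracting 15 each time.
The gap is subsequence A's term 4; the rule gives -22.

-22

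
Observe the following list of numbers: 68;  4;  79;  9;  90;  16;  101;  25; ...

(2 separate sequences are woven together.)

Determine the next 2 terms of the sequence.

112, 36

Split by position mod 2 into 2 tracks.
Track A: 68, 79, 90, 101. Linear: a_n = 57 + 11·n.
Track B: 4, 9, 16, 25. Perfect squares starting at 2².
Position 9 falls in track A as its term 5, giving 112.
Term 10 comes from track B (its 5th entry): 36.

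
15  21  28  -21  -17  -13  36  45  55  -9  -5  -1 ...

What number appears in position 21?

136

The slot pattern repeats as AAABBB (period 6), so there are 2 interleaved tracks.
Subsequence A: 15, 21, 28, 36, 45, 55. Triangular numbers starting at T_5.
Subsequence B: -21, -17, -13, -9, -5, -1. Arithmetic with common difference +4.
Term 21 comes from subsequence A (its 12th entry): 136.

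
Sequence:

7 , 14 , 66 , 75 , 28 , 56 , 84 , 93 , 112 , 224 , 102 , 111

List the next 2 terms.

Reading positions in blocks of 4 reveals the pattern AABB — 2 tracks woven together.
Track A = 7, 14, 28, 56, 112, 224: geometric, ×2 each step.
Track B = 66, 75, 84, 93, 102, 111: linear: a_n = 57 + 9·n.
Position 13 → track A, term 7 = 448.
Position 14 → track A, term 8 = 896.

448, 896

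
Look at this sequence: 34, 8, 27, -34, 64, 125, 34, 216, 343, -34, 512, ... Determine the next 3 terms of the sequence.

Reading positions in blocks of 3 reveals the pattern ABB — 2 tracks woven together.
Stream A: 34, -34, 34, -34 — the oscillation 34·(−1)^(n+1).
Stream B: 8, 27, 64, 125, 216, 343, 512 — perfect cubes starting at 2³.
Position 12 falls in stream B as its term 8, giving 729.
Term 13 comes from stream A (its 5th entry): 34.
The 14th slot belongs to stream B; its 9th term is 1000.

729, 34, 1000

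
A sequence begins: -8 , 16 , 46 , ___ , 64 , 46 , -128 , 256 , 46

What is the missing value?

Positions follow the repeating pattern AAB; grouping by letter gives 2 tracks.
Stream A = -8, 16, ?, 64, -128, 256: geometric with ratio -2.
Stream B = 46, 46, 46: constant 46.
So the missing entry in stream A is -32.

-32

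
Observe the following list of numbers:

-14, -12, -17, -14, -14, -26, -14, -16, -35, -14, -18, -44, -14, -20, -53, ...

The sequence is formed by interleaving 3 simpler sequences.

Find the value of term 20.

-24

Read the sequence 3 terms at a time; column i is its own pattern.
Track A: -14, -14, -14, -14, -14 — always -14.
Track B: -12, -14, -16, -18, -20 — arithmetic, step −2.
Track C: -17, -26, -35, -44, -53 — subtracting 9 each time.
Term 20 comes from track B (its 7th entry): -24.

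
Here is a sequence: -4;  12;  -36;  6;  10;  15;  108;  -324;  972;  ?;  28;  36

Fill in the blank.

21

Reading positions in blocks of 6 reveals the pattern AAABBB — 2 tracks woven together.
Track A: -4, 12, -36, 108, -324, 972. Multiplying by -3 each time.
Track B: 6, 10, 15, ?, 28, 36. Triangular numbers starting at T_3.
The gap is track B's term 4; the rule gives 21.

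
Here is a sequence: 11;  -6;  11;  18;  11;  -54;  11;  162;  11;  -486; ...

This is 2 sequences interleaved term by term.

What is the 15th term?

11

Positions 1, 3, 5, … form one subsequence and positions 2, 4, 6, … form another.
Stream A is 11, 11, 11, 11, 11, which is always 11.
Stream B is -6, 18, -54, 162, -486, which is geometric with ratio -3.
Position 15 falls in stream A as its term 8, giving 11.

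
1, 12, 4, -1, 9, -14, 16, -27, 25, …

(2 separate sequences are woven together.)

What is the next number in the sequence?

-40

The terms cycle through 2 interleaved subsequences.
Subsequence A is 1, 4, 9, 16, 25, which is the squares 1², 2², 3², ….
Subsequence B is 12, -1, -14, -27, which is arithmetic, step −13.
Position 10 falls in subsequence B as its term 5, giving -40.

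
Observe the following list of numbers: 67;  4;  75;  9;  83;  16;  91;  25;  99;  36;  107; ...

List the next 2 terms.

Split by position mod 2 into 2 tracks.
Track A: 67, 75, 83, 91, 99, 107 (linear: a_n = 59 + 8·n).
Track B: 4, 9, 16, 25, 36 (perfect squares starting at 2²).
Term 12 comes from track B (its 6th entry): 49.
Position 13 → track A, term 7 = 115.

49, 115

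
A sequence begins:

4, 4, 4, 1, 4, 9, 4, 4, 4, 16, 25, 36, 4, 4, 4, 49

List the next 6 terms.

The slot pattern repeats as AAABBB (period 6), so there are 2 interleaved tracks.
Subsequence A: 4, 4, 4, 4, 4, 4, 4, 4, 4 — constant 4.
Subsequence B: 1, 4, 9, 16, 25, 36, 49 — the squares 1², 2², 3², ….
Position 17 → subsequence B, term 8 = 64.
The 18th slot belongs to subsequence B; its 9th term is 81.
Position 19 → subsequence A, term 10 = 4.
Position 20 → subsequence A, term 11 = 4.
Position 21 → subsequence A, term 12 = 4.
The 22nd slot belongs to subsequence B; its 10th term is 100.

64, 81, 4, 4, 4, 100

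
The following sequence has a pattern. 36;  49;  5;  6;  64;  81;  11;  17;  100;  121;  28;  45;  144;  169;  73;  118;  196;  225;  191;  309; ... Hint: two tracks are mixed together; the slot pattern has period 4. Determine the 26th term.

Positions follow the repeating pattern AABB; grouping by letter gives 2 tracks.
Track A: 36, 49, 64, 81, 100, 121, 144, 169, 196, 225 — perfect squares starting at 6².
Track B: 5, 6, 11, 17, 28, 45, 73, 118, 191, 309 — a Fibonacci-like recurrence a_n = a_{n-1} + a_{n-2}.
Position 26 falls in track A as its term 14, giving 361.

361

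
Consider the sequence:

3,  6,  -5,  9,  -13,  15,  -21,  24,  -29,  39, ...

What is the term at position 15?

-53

Split by position mod 2 into 2 tracks.
Track A: 3, -5, -13, -21, -29 (linear: a_n = 11 − 8·n).
Track B: 6, 9, 15, 24, 39 (a Fibonacci-like recurrence a_n = a_{n-1} + a_{n-2}).
Term 15 comes from track A (its 8th entry): -53.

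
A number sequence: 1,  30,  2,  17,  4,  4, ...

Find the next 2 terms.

Split by position mod 2 into 2 tracks.
Stream A: 1, 2, 4 — successive powers of 2.
Stream B: 30, 17, 4 — subtracting 13 each time.
Position 7 → stream A, term 4 = 8.
Position 8 falls in stream B as its term 4, giving -9.

8, -9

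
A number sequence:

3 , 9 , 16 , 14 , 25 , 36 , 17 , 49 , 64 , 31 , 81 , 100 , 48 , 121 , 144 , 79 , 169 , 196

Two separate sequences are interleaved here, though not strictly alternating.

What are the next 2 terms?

Positions follow the repeating pattern ABB; grouping by letter gives 2 tracks.
Track A = 3, 14, 17, 31, 48, 79: each term equals the sum of the previous two.
Track B = 9, 16, 25, 36, 49, 64, 81, 100, 121, 144, 169, 196: consecutive squares n² from n = 3.
Position 19 → track A, term 7 = 127.
The 20th slot belongs to track B; its 13th term is 225.

127, 225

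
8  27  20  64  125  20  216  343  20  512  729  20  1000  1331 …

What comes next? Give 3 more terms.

20, 1728, 2197

Reading positions in blocks of 3 reveals the pattern AAB — 2 tracks woven together.
Track A: 8, 27, 64, 125, 216, 343, 512, 729, 1000, 1331 — consecutive cubes n³ from n = 2.
Track B: 20, 20, 20, 20 — always 20.
Position 15 falls in track B as its term 5, giving 20.
Position 16 falls in track A as its term 11, giving 1728.
Term 17 comes from track A (its 12th entry): 2197.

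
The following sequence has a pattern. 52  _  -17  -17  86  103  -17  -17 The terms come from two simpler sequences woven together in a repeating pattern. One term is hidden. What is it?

Reading positions in blocks of 4 reveals the pattern AABB — 2 tracks woven together.
Track A: 52, ?, 86, 103 — arithmetic, step +17.
Track B: -17, -17, -17, -17 — constant -17.
So the missing entry in track A is 69.

69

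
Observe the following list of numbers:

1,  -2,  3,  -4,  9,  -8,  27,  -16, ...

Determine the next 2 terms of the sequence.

Taking every 2nd term gives 2 separate tracks.
Track A: 1, 3, 9, 27 — powers 3^0, 3^1, 3^2, ….
Track B: -2, -4, -8, -16 — geometric with ratio 2.
The 9th slot belongs to track A; its 5th term is 81.
Term 10 comes from track B (its 5th entry): -32.

81, -32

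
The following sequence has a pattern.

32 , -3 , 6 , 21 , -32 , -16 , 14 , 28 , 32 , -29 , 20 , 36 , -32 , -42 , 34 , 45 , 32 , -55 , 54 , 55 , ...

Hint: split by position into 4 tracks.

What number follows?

Taking every 4th term gives 4 separate tracks.
Subsequence A is 32, -32, 32, -32, 32, which is oscillating between 32 and -32.
Subsequence B is -3, -16, -29, -42, -55, which is subtracting 13 each time.
Subsequence C is 6, 14, 20, 34, 54, which is a Fibonacci-like recurrence a_n = a_{n-1} + a_{n-2}.
Subsequence D is 21, 28, 36, 45, 55, which is triangular numbers starting at T_6.
Term 21 comes from subsequence A (its 6th entry): -32.

-32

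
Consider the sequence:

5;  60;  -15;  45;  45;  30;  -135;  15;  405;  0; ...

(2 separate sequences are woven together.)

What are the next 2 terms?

The terms cycle through 2 interleaved subsequences.
Stream A: 5, -15, 45, -135, 405 (geometric, ×-3 each step).
Stream B: 60, 45, 30, 15, 0 (subtracting 15 each time).
Position 11 falls in stream A as its term 6, giving -1215.
Term 12 comes from stream B (its 6th entry): -15.

-1215, -15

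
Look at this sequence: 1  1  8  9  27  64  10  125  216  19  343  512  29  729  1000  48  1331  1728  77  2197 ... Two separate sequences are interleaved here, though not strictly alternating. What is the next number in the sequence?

Reading positions in blocks of 3 reveals the pattern ABB — 2 tracks woven together.
Track A: 1, 9, 10, 19, 29, 48, 77. A Fibonacci-like recurrence a_n = a_{n-1} + a_{n-2}.
Track B: 1, 8, 27, 64, 125, 216, 343, 512, 729, 1000, 1331, 1728, 2197. Perfect cubes starting at 1³.
Position 21 → track B, term 14 = 2744.

2744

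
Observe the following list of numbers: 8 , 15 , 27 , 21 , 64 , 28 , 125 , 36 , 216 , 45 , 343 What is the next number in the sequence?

55

Taking every 2nd term gives 2 separate tracks.
Stream A is 8, 27, 64, 125, 216, 343, which is consecutive cubes n³ from n = 2.
Stream B is 15, 21, 28, 36, 45, which is triangular numbers n(n+1)/2 for n = 5, 6, ….
Position 12 falls in stream B as its term 6, giving 55.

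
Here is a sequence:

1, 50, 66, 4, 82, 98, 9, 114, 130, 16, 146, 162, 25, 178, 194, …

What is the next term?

36

Positions follow the repeating pattern ABB; grouping by letter gives 2 tracks.
Track A: 1, 4, 9, 16, 25 (the squares 1², 2², 3², …).
Track B: 50, 66, 82, 98, 114, 130, 146, 162, 178, 194 (adding 16 each time).
Position 16 falls in track A as its term 6, giving 36.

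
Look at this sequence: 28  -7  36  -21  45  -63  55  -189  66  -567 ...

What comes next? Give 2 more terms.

78, -1701

Split by position mod 2 into 2 tracks.
Track A: 28, 36, 45, 55, 66 (the triangular numbers T_7, T_8, …).
Track B: -7, -21, -63, -189, -567 (multiplying by 3 each time).
Term 11 comes from track A (its 6th entry): 78.
Position 12 → track B, term 6 = -1701.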